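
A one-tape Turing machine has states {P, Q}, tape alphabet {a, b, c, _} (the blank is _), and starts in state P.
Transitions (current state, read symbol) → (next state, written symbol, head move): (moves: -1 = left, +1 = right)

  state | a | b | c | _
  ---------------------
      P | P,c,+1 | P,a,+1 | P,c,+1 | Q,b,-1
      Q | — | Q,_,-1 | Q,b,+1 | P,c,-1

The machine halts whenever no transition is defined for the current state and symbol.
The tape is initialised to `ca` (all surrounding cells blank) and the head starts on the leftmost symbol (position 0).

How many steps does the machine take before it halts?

14

state=P head=0 tape=[c]a_   (P,c)→(P,c,+1)
state=P head=1 tape=c[a]_   (P,a)→(P,c,+1)
state=P head=2 tape=cc[_]   (P,_)→(Q,b,-1)
state=Q head=1 tape=c[c]b   (Q,c)→(Q,b,+1)
state=Q head=2 tape=cb[b]   (Q,b)→(Q,_,-1)
state=Q head=1 tape=c[b]_   (Q,b)→(Q,_,-1)
state=Q head=0 tape=[c]__   (Q,c)→(Q,b,+1)
state=Q head=1 tape=b[_]_   (Q,_)→(P,c,-1)
state=P head=0 tape=[b]c_   (P,b)→(P,a,+1)
state=P head=1 tape=a[c]_   (P,c)→(P,c,+1)
state=P head=2 tape=ac[_]   (P,_)→(Q,b,-1)
state=Q head=1 tape=a[c]b   (Q,c)→(Q,b,+1)
state=Q head=2 tape=ab[b]   (Q,b)→(Q,_,-1)
state=Q head=1 tape=a[b]_   (Q,b)→(Q,_,-1)
state=Q head=0 tape=[a]__
M halts after 14 transitions.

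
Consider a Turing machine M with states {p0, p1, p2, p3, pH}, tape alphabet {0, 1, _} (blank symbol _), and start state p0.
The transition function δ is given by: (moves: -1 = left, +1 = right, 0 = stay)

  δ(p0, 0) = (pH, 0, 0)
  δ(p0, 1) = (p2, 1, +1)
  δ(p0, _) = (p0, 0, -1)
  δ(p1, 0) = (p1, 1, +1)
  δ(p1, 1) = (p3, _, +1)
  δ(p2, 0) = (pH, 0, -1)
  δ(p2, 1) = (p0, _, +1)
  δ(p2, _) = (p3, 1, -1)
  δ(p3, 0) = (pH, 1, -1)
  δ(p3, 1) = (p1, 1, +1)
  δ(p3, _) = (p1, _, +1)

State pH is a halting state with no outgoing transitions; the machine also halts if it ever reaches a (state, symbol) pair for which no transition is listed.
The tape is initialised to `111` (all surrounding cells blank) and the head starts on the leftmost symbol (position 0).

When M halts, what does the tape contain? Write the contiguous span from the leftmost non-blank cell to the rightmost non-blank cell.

1_1

p0 | [1]11___   read 1 → write 1, move +1, go to p2
p2 | 1[1]1___   read 1 → write _, move +1, go to p0
p0 | 1_[1]___   read 1 → write 1, move +1, go to p2
p2 | 1_1[_]__   read _ → write 1, move -1, go to p3
p3 | 1_[1]1__   read 1 → write 1, move +1, go to p1
p1 | 1_1[1]__   read 1 → write _, move +1, go to p3
p3 | 1_1_[_]_   read _ → write _, move +1, go to p1
p1 | 1_1__[_]
The non-blank tape span at halt is 1_1.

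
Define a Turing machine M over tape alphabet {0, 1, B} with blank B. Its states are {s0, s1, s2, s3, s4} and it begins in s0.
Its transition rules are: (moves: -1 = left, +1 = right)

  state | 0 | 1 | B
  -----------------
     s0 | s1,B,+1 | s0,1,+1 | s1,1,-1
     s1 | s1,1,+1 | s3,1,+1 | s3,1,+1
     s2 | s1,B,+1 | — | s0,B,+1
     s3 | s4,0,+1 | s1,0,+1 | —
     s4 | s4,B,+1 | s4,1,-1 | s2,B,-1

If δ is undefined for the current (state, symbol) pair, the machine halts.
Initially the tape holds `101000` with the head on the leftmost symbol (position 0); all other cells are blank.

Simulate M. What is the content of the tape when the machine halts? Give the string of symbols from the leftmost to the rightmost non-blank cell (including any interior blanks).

1B10B101

state=s0 head=0 tape=[1]01000BBB   (s0,1)→(s0,1,+1)
state=s0 head=1 tape=1[0]1000BBB   (s0,0)→(s1,B,+1)
state=s1 head=2 tape=1B[1]000BBB   (s1,1)→(s3,1,+1)
state=s3 head=3 tape=1B1[0]00BBB   (s3,0)→(s4,0,+1)
state=s4 head=4 tape=1B10[0]0BBB   (s4,0)→(s4,B,+1)
state=s4 head=5 tape=1B10B[0]BBB   (s4,0)→(s4,B,+1)
state=s4 head=6 tape=1B10BB[B]BB   (s4,B)→(s2,B,-1)
state=s2 head=5 tape=1B10B[B]BBB   (s2,B)→(s0,B,+1)
state=s0 head=6 tape=1B10BB[B]BB   (s0,B)→(s1,1,-1)
state=s1 head=5 tape=1B10B[B]1BB   (s1,B)→(s3,1,+1)
state=s3 head=6 tape=1B10B1[1]BB   (s3,1)→(s1,0,+1)
state=s1 head=7 tape=1B10B10[B]B   (s1,B)→(s3,1,+1)
state=s3 head=8 tape=1B10B101[B]
The non-blank tape span at halt is 1B10B101.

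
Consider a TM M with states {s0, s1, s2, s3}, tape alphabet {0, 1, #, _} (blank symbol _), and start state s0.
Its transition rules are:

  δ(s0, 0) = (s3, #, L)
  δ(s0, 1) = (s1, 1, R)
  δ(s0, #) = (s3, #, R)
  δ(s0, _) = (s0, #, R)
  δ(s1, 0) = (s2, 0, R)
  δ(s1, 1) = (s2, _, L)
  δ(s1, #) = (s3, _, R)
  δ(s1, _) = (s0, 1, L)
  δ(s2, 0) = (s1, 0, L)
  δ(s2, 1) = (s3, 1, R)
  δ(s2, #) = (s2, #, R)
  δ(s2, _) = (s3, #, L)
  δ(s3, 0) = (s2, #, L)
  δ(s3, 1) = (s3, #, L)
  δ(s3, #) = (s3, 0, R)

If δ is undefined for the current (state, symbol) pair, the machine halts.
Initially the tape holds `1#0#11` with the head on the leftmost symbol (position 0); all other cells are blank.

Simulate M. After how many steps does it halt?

5

state=s0 head=0 tape=_[1]#0#11   (s0,1)→(s1,1,R)
state=s1 head=1 tape=_1[#]0#11   (s1,#)→(s3,_,R)
state=s3 head=2 tape=_1_[0]#11   (s3,0)→(s2,#,L)
state=s2 head=1 tape=_1[_]##11   (s2,_)→(s3,#,L)
state=s3 head=0 tape=_[1]###11   (s3,1)→(s3,#,L)
state=s3 head=-1 tape=[_]####11
M halts after 5 transitions.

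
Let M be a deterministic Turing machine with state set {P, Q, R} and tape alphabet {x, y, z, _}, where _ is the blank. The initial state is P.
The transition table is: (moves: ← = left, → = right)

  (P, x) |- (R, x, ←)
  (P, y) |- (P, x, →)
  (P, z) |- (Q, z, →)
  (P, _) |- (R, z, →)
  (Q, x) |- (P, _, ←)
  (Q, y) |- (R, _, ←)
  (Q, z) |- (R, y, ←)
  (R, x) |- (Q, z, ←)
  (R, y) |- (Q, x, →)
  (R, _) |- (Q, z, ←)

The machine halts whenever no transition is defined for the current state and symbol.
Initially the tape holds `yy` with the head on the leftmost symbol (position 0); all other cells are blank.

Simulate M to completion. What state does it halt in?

state=P head=0 tape=___[y]y__   (P,y)→(P,x,→)
state=P head=1 tape=___x[y]__   (P,y)→(P,x,→)
state=P head=2 tape=___xx[_]_   (P,_)→(R,z,→)
state=R head=3 tape=___xxz[_]   (R,_)→(Q,z,←)
state=Q head=2 tape=___xx[z]z   (Q,z)→(R,y,←)
state=R head=1 tape=___x[x]yz   (R,x)→(Q,z,←)
state=Q head=0 tape=___[x]zyz   (Q,x)→(P,_,←)
state=P head=-1 tape=__[_]_zyz   (P,_)→(R,z,→)
state=R head=0 tape=__z[_]zyz   (R,_)→(Q,z,←)
state=Q head=-1 tape=__[z]zzyz   (Q,z)→(R,y,←)
state=R head=-2 tape=_[_]yzzyz   (R,_)→(Q,z,←)
state=Q head=-3 tape=[_]zyzzyz
No transition is defined for (Q, _); M halts in state Q.

Q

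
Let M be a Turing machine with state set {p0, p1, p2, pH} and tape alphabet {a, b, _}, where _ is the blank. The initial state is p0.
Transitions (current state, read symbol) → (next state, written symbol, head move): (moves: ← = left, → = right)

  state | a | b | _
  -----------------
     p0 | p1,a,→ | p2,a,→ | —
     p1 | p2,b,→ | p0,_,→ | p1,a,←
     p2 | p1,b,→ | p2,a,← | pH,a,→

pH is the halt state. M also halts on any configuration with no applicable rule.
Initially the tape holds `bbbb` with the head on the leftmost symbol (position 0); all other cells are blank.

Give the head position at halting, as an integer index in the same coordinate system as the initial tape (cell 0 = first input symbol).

p0 | _[b]bbb   read b → write a, move →, go to p2
p2 | _a[b]bb   read b → write a, move ←, go to p2
p2 | _[a]abb   read a → write b, move →, go to p1
p1 | _b[a]bb   read a → write b, move →, go to p2
p2 | _bb[b]b   read b → write a, move ←, go to p2
p2 | _b[b]ab   read b → write a, move ←, go to p2
p2 | _[b]aab   read b → write a, move ←, go to p2
p2 | [_]aaab   read _ → write a, move →, go to pH
pH | a[a]aab
At halt the head is at cell 0.

0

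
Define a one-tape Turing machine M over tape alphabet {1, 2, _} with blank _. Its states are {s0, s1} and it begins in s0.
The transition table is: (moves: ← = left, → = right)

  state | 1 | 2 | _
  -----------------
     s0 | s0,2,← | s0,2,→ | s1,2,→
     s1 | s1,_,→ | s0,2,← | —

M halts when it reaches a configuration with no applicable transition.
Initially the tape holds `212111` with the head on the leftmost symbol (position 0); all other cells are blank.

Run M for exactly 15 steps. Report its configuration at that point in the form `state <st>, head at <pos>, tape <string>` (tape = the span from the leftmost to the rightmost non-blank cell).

s0 | [2]12111__   read 2 → write 2, move →, go to s0
s0 | 2[1]2111__   read 1 → write 2, move ←, go to s0
s0 | [2]22111__   read 2 → write 2, move →, go to s0
s0 | 2[2]2111__   read 2 → write 2, move →, go to s0
s0 | 22[2]111__   read 2 → write 2, move →, go to s0
s0 | 222[1]11__   read 1 → write 2, move ←, go to s0
s0 | 22[2]211__   read 2 → write 2, move →, go to s0
s0 | 222[2]11__   read 2 → write 2, move →, go to s0
s0 | 2222[1]1__   read 1 → write 2, move ←, go to s0
s0 | 222[2]21__   read 2 → write 2, move →, go to s0
s0 | 2222[2]1__   read 2 → write 2, move →, go to s0
s0 | 22222[1]__   read 1 → write 2, move ←, go to s0
s0 | 2222[2]2__   read 2 → write 2, move →, go to s0
s0 | 22222[2]__   read 2 → write 2, move →, go to s0
s0 | 222222[_]_   read _ → write 2, move →, go to s1
s1 | 2222222[_]
After 15 steps: state s1, head at 7, tape 2222222.

state s1, head at 7, tape 2222222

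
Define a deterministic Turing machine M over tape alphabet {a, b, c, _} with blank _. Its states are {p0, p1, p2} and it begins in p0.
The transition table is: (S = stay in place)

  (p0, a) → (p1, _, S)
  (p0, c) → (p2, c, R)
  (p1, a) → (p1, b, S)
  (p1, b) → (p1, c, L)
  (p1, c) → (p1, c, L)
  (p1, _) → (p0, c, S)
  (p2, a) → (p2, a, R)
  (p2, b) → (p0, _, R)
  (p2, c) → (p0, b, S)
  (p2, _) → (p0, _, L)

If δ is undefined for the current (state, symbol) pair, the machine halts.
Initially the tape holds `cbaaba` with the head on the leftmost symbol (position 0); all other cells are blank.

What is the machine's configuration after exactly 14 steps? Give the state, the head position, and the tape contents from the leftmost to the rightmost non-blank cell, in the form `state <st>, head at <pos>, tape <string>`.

state=p0 head=0 tape=[c]baaba_   (p0,c)→(p2,c,R)
state=p2 head=1 tape=c[b]aaba_   (p2,b)→(p0,_,R)
state=p0 head=2 tape=c_[a]aba_   (p0,a)→(p1,_,S)
state=p1 head=2 tape=c_[_]aba_   (p1,_)→(p0,c,S)
state=p0 head=2 tape=c_[c]aba_   (p0,c)→(p2,c,R)
state=p2 head=3 tape=c_c[a]ba_   (p2,a)→(p2,a,R)
state=p2 head=4 tape=c_ca[b]a_   (p2,b)→(p0,_,R)
state=p0 head=5 tape=c_ca_[a]_   (p0,a)→(p1,_,S)
state=p1 head=5 tape=c_ca_[_]_   (p1,_)→(p0,c,S)
state=p0 head=5 tape=c_ca_[c]_   (p0,c)→(p2,c,R)
state=p2 head=6 tape=c_ca_c[_]   (p2,_)→(p0,_,L)
state=p0 head=5 tape=c_ca_[c]_   (p0,c)→(p2,c,R)
state=p2 head=6 tape=c_ca_c[_]   (p2,_)→(p0,_,L)
state=p0 head=5 tape=c_ca_[c]_   (p0,c)→(p2,c,R)
state=p2 head=6 tape=c_ca_c[_]
After 14 steps: state p2, head at 6, tape c_ca_c.

state p2, head at 6, tape c_ca_c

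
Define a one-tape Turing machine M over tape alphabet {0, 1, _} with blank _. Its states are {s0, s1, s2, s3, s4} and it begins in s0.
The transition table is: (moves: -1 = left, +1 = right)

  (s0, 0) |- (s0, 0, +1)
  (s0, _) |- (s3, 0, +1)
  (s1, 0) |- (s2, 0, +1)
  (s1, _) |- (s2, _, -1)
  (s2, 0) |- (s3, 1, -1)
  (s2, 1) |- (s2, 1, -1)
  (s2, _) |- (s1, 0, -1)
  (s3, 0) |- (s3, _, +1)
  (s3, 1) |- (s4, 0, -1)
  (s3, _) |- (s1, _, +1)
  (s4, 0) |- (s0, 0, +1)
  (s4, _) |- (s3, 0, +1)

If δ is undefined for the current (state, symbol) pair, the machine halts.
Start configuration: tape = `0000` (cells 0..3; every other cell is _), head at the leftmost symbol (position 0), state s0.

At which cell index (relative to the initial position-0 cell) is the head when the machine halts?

6

state=s0 head=0 tape=[0]000______   (s0,0)→(s0,0,+1)
state=s0 head=1 tape=0[0]00______   (s0,0)→(s0,0,+1)
state=s0 head=2 tape=00[0]0______   (s0,0)→(s0,0,+1)
state=s0 head=3 tape=000[0]______   (s0,0)→(s0,0,+1)
state=s0 head=4 tape=0000[_]_____   (s0,_)→(s3,0,+1)
state=s3 head=5 tape=00000[_]____   (s3,_)→(s1,_,+1)
state=s1 head=6 tape=00000_[_]___   (s1,_)→(s2,_,-1)
state=s2 head=5 tape=00000[_]____   (s2,_)→(s1,0,-1)
state=s1 head=4 tape=0000[0]0____   (s1,0)→(s2,0,+1)
state=s2 head=5 tape=00000[0]____   (s2,0)→(s3,1,-1)
state=s3 head=4 tape=0000[0]1____   (s3,0)→(s3,_,+1)
state=s3 head=5 tape=0000_[1]____   (s3,1)→(s4,0,-1)
state=s4 head=4 tape=0000[_]0____   (s4,_)→(s3,0,+1)
state=s3 head=5 tape=00000[0]____   (s3,0)→(s3,_,+1)
state=s3 head=6 tape=00000_[_]___   (s3,_)→(s1,_,+1)
state=s1 head=7 tape=00000__[_]__   (s1,_)→(s2,_,-1)
state=s2 head=6 tape=00000_[_]___   (s2,_)→(s1,0,-1)
state=s1 head=5 tape=00000[_]0___   (s1,_)→(s2,_,-1)
state=s2 head=4 tape=0000[0]_0___   (s2,0)→(s3,1,-1)
state=s3 head=3 tape=000[0]1_0___   (s3,0)→(s3,_,+1)
state=s3 head=4 tape=000_[1]_0___   (s3,1)→(s4,0,-1)
state=s4 head=3 tape=000[_]0_0___   (s4,_)→(s3,0,+1)
state=s3 head=4 tape=0000[0]_0___   (s3,0)→(s3,_,+1)
state=s3 head=5 tape=0000_[_]0___   (s3,_)→(s1,_,+1)
state=s1 head=6 tape=0000__[0]___   (s1,0)→(s2,0,+1)
state=s2 head=7 tape=0000__0[_]__   (s2,_)→(s1,0,-1)
state=s1 head=6 tape=0000__[0]0__   (s1,0)→(s2,0,+1)
state=s2 head=7 tape=0000__0[0]__   (s2,0)→(s3,1,-1)
state=s3 head=6 tape=0000__[0]1__   (s3,0)→(s3,_,+1)
state=s3 head=7 tape=0000___[1]__   (s3,1)→(s4,0,-1)
state=s4 head=6 tape=0000__[_]0__   (s4,_)→(s3,0,+1)
state=s3 head=7 tape=0000__0[0]__   (s3,0)→(s3,_,+1)
state=s3 head=8 tape=0000__0_[_]_   (s3,_)→(s1,_,+1)
state=s1 head=9 tape=0000__0__[_]   (s1,_)→(s2,_,-1)
state=s2 head=8 tape=0000__0_[_]_   (s2,_)→(s1,0,-1)
state=s1 head=7 tape=0000__0[_]0_   (s1,_)→(s2,_,-1)
state=s2 head=6 tape=0000__[0]_0_   (s2,0)→(s3,1,-1)
state=s3 head=5 tape=0000_[_]1_0_   (s3,_)→(s1,_,+1)
state=s1 head=6 tape=0000__[1]_0_
At halt the head is at cell 6.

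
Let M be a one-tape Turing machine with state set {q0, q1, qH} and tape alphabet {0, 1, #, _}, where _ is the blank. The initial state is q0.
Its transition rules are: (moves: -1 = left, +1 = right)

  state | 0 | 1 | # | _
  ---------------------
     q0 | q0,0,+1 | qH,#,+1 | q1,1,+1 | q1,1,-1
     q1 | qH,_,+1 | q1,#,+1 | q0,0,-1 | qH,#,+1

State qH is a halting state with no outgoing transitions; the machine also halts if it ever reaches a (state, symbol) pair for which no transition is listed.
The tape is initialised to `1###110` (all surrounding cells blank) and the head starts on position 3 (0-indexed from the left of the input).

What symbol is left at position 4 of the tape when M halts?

#

q0 | 1##[#]110_   read # → write 1, move +1, go to q1
q1 | 1##1[1]10_   read 1 → write #, move +1, go to q1
q1 | 1##1#[1]0_   read 1 → write #, move +1, go to q1
q1 | 1##1##[0]_   read 0 → write _, move +1, go to qH
qH | 1##1##_[_]
Cell 4 holds # when M halts.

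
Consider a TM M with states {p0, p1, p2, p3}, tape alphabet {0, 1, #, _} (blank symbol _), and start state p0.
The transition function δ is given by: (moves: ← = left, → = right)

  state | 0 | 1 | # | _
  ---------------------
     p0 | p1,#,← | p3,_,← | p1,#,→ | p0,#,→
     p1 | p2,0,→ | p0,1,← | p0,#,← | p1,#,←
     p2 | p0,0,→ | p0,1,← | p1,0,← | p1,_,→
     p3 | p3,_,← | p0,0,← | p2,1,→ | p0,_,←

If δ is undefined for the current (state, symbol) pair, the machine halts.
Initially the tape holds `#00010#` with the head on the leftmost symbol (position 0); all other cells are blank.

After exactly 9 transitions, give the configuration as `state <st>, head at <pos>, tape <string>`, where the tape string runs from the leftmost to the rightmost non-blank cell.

state p3, head at 3, tape #000_0#

p0 | [#]00010#   read # → write #, move →, go to p1
p1 | #[0]0010#   read 0 → write 0, move →, go to p2
p2 | #0[0]010#   read 0 → write 0, move →, go to p0
p0 | #00[0]10#   read 0 → write #, move ←, go to p1
p1 | #0[0]#10#   read 0 → write 0, move →, go to p2
p2 | #00[#]10#   read # → write 0, move ←, go to p1
p1 | #0[0]010#   read 0 → write 0, move →, go to p2
p2 | #00[0]10#   read 0 → write 0, move →, go to p0
p0 | #000[1]0#   read 1 → write _, move ←, go to p3
p3 | #00[0]_0#
After 9 steps: state p3, head at 3, tape #000_0#.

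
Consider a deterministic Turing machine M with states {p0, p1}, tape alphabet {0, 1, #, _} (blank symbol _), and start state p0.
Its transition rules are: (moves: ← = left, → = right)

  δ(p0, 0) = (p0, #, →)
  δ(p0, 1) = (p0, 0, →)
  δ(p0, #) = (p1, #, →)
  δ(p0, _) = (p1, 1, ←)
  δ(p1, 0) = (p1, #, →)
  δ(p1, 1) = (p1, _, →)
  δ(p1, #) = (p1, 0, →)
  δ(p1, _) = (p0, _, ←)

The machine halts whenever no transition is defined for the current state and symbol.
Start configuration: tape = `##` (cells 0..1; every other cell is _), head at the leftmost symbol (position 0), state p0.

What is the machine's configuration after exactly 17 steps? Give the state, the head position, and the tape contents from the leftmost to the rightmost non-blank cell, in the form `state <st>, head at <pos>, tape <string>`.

state p1, head at 1, tape #01

p0 | [#]#__   read # → write #, move →, go to p1
p1 | #[#]__   read # → write 0, move →, go to p1
p1 | #0[_]_   read _ → write _, move ←, go to p0
p0 | #[0]__   read 0 → write #, move →, go to p0
p0 | ##[_]_   read _ → write 1, move ←, go to p1
p1 | #[#]1_   read # → write 0, move →, go to p1
p1 | #0[1]_   read 1 → write _, move →, go to p1
p1 | #0_[_]   read _ → write _, move ←, go to p0
p0 | #0[_]_   read _ → write 1, move ←, go to p1
p1 | #[0]1_   read 0 → write #, move →, go to p1
p1 | ##[1]_   read 1 → write _, move →, go to p1
p1 | ##_[_]   read _ → write _, move ←, go to p0
p0 | ##[_]_   read _ → write 1, move ←, go to p1
p1 | #[#]1_   read # → write 0, move →, go to p1
p1 | #0[1]_   read 1 → write _, move →, go to p1
p1 | #0_[_]   read _ → write _, move ←, go to p0
p0 | #0[_]_   read _ → write 1, move ←, go to p1
p1 | #[0]1_
After 17 steps: state p1, head at 1, tape #01.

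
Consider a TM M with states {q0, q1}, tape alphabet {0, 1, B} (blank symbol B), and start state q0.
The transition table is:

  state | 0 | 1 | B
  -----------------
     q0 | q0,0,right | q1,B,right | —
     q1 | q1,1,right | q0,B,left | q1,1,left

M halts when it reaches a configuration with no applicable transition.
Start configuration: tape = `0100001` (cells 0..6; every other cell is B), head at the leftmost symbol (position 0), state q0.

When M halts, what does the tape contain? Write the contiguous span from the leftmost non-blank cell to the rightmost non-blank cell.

state=q0 head=0 tape=[0]100001   (q0,0)→(q0,0,right)
state=q0 head=1 tape=0[1]00001   (q0,1)→(q1,B,right)
state=q1 head=2 tape=0B[0]0001   (q1,0)→(q1,1,right)
state=q1 head=3 tape=0B1[0]001   (q1,0)→(q1,1,right)
state=q1 head=4 tape=0B11[0]01   (q1,0)→(q1,1,right)
state=q1 head=5 tape=0B111[0]1   (q1,0)→(q1,1,right)
state=q1 head=6 tape=0B1111[1]   (q1,1)→(q0,B,left)
state=q0 head=5 tape=0B111[1]B   (q0,1)→(q1,B,right)
state=q1 head=6 tape=0B111B[B]   (q1,B)→(q1,1,left)
state=q1 head=5 tape=0B111[B]1   (q1,B)→(q1,1,left)
state=q1 head=4 tape=0B11[1]11   (q1,1)→(q0,B,left)
state=q0 head=3 tape=0B1[1]B11   (q0,1)→(q1,B,right)
state=q1 head=4 tape=0B1B[B]11   (q1,B)→(q1,1,left)
state=q1 head=3 tape=0B1[B]111   (q1,B)→(q1,1,left)
state=q1 head=2 tape=0B[1]1111   (q1,1)→(q0,B,left)
state=q0 head=1 tape=0[B]B1111
The non-blank tape span at halt is 0BB1111.

0BB1111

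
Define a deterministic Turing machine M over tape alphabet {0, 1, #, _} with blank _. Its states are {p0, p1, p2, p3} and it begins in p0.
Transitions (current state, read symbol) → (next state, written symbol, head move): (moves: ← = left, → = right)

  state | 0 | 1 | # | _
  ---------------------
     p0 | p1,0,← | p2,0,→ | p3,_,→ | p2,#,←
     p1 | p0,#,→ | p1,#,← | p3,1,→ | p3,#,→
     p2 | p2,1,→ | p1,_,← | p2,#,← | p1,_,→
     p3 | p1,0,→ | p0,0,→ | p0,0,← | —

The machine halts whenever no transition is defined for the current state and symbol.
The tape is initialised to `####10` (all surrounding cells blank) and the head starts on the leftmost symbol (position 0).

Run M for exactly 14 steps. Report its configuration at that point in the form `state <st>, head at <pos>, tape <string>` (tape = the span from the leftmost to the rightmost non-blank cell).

p0 | _[#]###10   read # → write _, move →, go to p3
p3 | __[#]##10   read # → write 0, move ←, go to p0
p0 | _[_]0##10   read _ → write #, move ←, go to p2
p2 | [_]#0##10   read _ → write _, move →, go to p1
p1 | _[#]0##10   read # → write 1, move →, go to p3
p3 | _1[0]##10   read 0 → write 0, move →, go to p1
p1 | _10[#]#10   read # → write 1, move →, go to p3
p3 | _101[#]10   read # → write 0, move ←, go to p0
p0 | _10[1]010   read 1 → write 0, move →, go to p2
p2 | _100[0]10   read 0 → write 1, move →, go to p2
p2 | _1001[1]0   read 1 → write _, move ←, go to p1
p1 | _100[1]_0   read 1 → write #, move ←, go to p1
p1 | _10[0]#_0   read 0 → write #, move →, go to p0
p0 | _10#[#]_0   read # → write _, move →, go to p3
p3 | _10#_[_]0
After 14 steps: state p3, head at 4, tape 10#__0.

state p3, head at 4, tape 10#__0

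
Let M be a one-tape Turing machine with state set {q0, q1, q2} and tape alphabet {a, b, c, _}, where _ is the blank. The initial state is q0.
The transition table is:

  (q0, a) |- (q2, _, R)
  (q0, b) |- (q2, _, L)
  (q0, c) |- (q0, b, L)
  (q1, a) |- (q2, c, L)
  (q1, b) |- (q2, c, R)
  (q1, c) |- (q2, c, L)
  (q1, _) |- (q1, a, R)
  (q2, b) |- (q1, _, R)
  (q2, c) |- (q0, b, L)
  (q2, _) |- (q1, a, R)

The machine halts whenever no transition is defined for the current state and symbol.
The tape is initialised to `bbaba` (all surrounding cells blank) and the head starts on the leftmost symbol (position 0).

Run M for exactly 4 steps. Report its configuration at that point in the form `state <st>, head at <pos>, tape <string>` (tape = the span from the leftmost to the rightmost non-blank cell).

state q2, head at 2, tape aacaba

state=q0 head=0 tape=_[b]baba   (q0,b)→(q2,_,L)
state=q2 head=-1 tape=[_]_baba   (q2,_)→(q1,a,R)
state=q1 head=0 tape=a[_]baba   (q1,_)→(q1,a,R)
state=q1 head=1 tape=aa[b]aba   (q1,b)→(q2,c,R)
state=q2 head=2 tape=aac[a]ba
After 4 steps: state q2, head at 2, tape aacaba.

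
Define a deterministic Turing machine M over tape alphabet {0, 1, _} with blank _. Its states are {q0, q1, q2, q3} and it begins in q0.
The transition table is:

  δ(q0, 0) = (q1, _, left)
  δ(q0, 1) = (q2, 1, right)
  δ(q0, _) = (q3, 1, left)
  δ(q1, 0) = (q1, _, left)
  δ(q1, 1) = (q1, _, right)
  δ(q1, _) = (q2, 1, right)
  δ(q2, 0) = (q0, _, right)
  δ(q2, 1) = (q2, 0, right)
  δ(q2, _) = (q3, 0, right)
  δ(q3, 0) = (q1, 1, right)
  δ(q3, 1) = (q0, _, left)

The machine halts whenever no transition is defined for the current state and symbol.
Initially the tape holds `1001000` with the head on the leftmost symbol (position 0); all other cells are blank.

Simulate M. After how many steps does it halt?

q0 | [1]001000_   read 1 → write 1, move right, go to q2
q2 | 1[0]01000_   read 0 → write _, move right, go to q0
q0 | 1_[0]1000_   read 0 → write _, move left, go to q1
q1 | 1[_]_1000_   read _ → write 1, move right, go to q2
q2 | 11[_]1000_   read _ → write 0, move right, go to q3
q3 | 110[1]000_   read 1 → write _, move left, go to q0
q0 | 11[0]_000_   read 0 → write _, move left, go to q1
q1 | 1[1]__000_   read 1 → write _, move right, go to q1
q1 | 1_[_]_000_   read _ → write 1, move right, go to q2
q2 | 1_1[_]000_   read _ → write 0, move right, go to q3
q3 | 1_10[0]00_   read 0 → write 1, move right, go to q1
q1 | 1_101[0]0_   read 0 → write _, move left, go to q1
q1 | 1_10[1]_0_   read 1 → write _, move right, go to q1
q1 | 1_10_[_]0_   read _ → write 1, move right, go to q2
q2 | 1_10_1[0]_   read 0 → write _, move right, go to q0
q0 | 1_10_1_[_]   read _ → write 1, move left, go to q3
q3 | 1_10_1[_]1
M halts after 16 transitions.

16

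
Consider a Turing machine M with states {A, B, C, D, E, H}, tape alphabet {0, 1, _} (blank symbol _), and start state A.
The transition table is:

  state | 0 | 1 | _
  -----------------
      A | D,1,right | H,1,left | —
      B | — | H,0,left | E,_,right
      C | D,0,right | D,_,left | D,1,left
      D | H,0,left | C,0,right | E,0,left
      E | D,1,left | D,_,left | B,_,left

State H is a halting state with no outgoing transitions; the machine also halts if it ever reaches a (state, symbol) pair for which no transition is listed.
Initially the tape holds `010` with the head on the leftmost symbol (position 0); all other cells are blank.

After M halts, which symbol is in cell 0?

A | [0]10_   read 0 → write 1, move right, go to D
D | 1[1]0_   read 1 → write 0, move right, go to C
C | 10[0]_   read 0 → write 0, move right, go to D
D | 100[_]   read _ → write 0, move left, go to E
E | 10[0]0   read 0 → write 1, move left, go to D
D | 1[0]10   read 0 → write 0, move left, go to H
H | [1]010
Cell 0 holds 1 when M halts.

1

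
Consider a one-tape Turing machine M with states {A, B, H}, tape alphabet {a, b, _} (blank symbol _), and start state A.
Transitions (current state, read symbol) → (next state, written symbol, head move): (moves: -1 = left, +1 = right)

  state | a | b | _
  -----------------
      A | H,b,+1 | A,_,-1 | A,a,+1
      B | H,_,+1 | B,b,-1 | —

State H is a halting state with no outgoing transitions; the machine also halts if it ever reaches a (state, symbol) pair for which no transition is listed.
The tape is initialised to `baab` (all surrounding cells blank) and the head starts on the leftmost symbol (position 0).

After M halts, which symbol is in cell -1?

a

state=A head=0 tape=_[b]aab   (A,b)→(A,_,-1)
state=A head=-1 tape=[_]_aab   (A,_)→(A,a,+1)
state=A head=0 tape=a[_]aab   (A,_)→(A,a,+1)
state=A head=1 tape=aa[a]ab   (A,a)→(H,b,+1)
state=H head=2 tape=aab[a]b
Cell -1 holds a when M halts.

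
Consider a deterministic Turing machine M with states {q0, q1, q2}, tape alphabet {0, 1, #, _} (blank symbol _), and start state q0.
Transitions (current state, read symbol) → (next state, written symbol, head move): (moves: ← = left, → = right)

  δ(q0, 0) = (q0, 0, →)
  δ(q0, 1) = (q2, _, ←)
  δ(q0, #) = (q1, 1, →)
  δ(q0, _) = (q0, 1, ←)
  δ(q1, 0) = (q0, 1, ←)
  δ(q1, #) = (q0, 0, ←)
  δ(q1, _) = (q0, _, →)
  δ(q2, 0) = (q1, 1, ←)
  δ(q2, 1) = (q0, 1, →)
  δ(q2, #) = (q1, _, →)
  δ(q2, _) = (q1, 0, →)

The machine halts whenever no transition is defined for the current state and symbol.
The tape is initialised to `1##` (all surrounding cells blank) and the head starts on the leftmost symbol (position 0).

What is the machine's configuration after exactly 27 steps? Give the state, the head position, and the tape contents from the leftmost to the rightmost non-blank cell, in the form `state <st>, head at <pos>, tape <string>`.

state=q0 head=0 tape=__[1]##_   (q0,1)→(q2,_,←)
state=q2 head=-1 tape=_[_]_##_   (q2,_)→(q1,0,→)
state=q1 head=0 tape=_0[_]##_   (q1,_)→(q0,_,→)
state=q0 head=1 tape=_0_[#]#_   (q0,#)→(q1,1,→)
state=q1 head=2 tape=_0_1[#]_   (q1,#)→(q0,0,←)
state=q0 head=1 tape=_0_[1]0_   (q0,1)→(q2,_,←)
state=q2 head=0 tape=_0[_]_0_   (q2,_)→(q1,0,→)
state=q1 head=1 tape=_00[_]0_   (q1,_)→(q0,_,→)
state=q0 head=2 tape=_00_[0]_   (q0,0)→(q0,0,→)
state=q0 head=3 tape=_00_0[_]   (q0,_)→(q0,1,←)
state=q0 head=2 tape=_00_[0]1   (q0,0)→(q0,0,→)
state=q0 head=3 tape=_00_0[1]   (q0,1)→(q2,_,←)
state=q2 head=2 tape=_00_[0]_   (q2,0)→(q1,1,←)
state=q1 head=1 tape=_00[_]1_   (q1,_)→(q0,_,→)
state=q0 head=2 tape=_00_[1]_   (q0,1)→(q2,_,←)
state=q2 head=1 tape=_00[_]__   (q2,_)→(q1,0,→)
state=q1 head=2 tape=_000[_]_   (q1,_)→(q0,_,→)
state=q0 head=3 tape=_000_[_]   (q0,_)→(q0,1,←)
state=q0 head=2 tape=_000[_]1   (q0,_)→(q0,1,←)
state=q0 head=1 tape=_00[0]11   (q0,0)→(q0,0,→)
state=q0 head=2 tape=_000[1]1   (q0,1)→(q2,_,←)
state=q2 head=1 tape=_00[0]_1   (q2,0)→(q1,1,←)
state=q1 head=0 tape=_0[0]1_1   (q1,0)→(q0,1,←)
state=q0 head=-1 tape=_[0]11_1   (q0,0)→(q0,0,→)
state=q0 head=0 tape=_0[1]1_1   (q0,1)→(q2,_,←)
state=q2 head=-1 tape=_[0]_1_1   (q2,0)→(q1,1,←)
state=q1 head=-2 tape=[_]1_1_1   (q1,_)→(q0,_,→)
state=q0 head=-1 tape=_[1]_1_1
After 27 steps: state q0, head at -1, tape 1_1_1.

state q0, head at -1, tape 1_1_1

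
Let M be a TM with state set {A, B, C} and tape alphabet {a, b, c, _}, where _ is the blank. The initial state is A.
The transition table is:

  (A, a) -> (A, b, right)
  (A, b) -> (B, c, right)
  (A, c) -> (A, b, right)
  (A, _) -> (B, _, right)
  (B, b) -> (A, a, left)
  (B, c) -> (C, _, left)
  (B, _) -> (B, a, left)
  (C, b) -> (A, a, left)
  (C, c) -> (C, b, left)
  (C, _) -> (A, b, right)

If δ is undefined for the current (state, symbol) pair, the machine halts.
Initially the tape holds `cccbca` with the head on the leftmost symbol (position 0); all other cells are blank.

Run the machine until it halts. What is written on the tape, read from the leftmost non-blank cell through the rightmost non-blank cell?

bcab_a

state=A head=0 tape=[c]ccbca   (A,c)→(A,b,right)
state=A head=1 tape=b[c]cbca   (A,c)→(A,b,right)
state=A head=2 tape=bb[c]bca   (A,c)→(A,b,right)
state=A head=3 tape=bbb[b]ca   (A,b)→(B,c,right)
state=B head=4 tape=bbbc[c]a   (B,c)→(C,_,left)
state=C head=3 tape=bbb[c]_a   (C,c)→(C,b,left)
state=C head=2 tape=bb[b]b_a   (C,b)→(A,a,left)
state=A head=1 tape=b[b]ab_a   (A,b)→(B,c,right)
state=B head=2 tape=bc[a]b_a
The non-blank tape span at halt is bcab_a.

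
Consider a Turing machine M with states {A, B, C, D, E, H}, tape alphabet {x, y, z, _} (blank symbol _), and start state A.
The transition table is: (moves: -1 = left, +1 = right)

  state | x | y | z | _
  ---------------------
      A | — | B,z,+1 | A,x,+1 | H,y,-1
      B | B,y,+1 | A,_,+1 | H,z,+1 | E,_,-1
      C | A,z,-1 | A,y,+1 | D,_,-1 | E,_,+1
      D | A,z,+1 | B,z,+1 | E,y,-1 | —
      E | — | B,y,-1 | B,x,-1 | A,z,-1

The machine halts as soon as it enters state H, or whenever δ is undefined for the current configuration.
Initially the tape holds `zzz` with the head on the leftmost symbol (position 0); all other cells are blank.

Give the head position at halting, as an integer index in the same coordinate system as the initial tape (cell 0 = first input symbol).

2

A | [z]zz_   read z → write x, move +1, go to A
A | x[z]z_   read z → write x, move +1, go to A
A | xx[z]_   read z → write x, move +1, go to A
A | xxx[_]   read _ → write y, move -1, go to H
H | xx[x]y
At halt the head is at cell 2.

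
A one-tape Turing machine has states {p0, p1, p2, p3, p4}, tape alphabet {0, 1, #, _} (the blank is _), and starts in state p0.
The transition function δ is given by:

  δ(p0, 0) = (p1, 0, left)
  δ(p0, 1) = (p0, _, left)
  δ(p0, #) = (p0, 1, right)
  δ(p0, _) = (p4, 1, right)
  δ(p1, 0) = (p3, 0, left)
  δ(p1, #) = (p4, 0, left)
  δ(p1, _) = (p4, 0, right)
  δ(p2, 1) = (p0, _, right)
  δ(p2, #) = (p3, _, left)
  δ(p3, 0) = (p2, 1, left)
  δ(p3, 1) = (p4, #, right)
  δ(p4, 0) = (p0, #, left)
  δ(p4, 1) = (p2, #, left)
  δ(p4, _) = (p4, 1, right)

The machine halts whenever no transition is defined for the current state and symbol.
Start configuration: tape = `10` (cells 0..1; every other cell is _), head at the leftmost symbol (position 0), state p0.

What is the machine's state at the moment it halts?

p0 | __[1]0   read 1 → write _, move left, go to p0
p0 | _[_]_0   read _ → write 1, move right, go to p4
p4 | _1[_]0   read _ → write 1, move right, go to p4
p4 | _11[0]   read 0 → write #, move left, go to p0
p0 | _1[1]#   read 1 → write _, move left, go to p0
p0 | _[1]_#   read 1 → write _, move left, go to p0
p0 | [_]__#   read _ → write 1, move right, go to p4
p4 | 1[_]_#   read _ → write 1, move right, go to p4
p4 | 11[_]#   read _ → write 1, move right, go to p4
p4 | 111[#]
No transition is defined for (p4, #); M halts in state p4.

p4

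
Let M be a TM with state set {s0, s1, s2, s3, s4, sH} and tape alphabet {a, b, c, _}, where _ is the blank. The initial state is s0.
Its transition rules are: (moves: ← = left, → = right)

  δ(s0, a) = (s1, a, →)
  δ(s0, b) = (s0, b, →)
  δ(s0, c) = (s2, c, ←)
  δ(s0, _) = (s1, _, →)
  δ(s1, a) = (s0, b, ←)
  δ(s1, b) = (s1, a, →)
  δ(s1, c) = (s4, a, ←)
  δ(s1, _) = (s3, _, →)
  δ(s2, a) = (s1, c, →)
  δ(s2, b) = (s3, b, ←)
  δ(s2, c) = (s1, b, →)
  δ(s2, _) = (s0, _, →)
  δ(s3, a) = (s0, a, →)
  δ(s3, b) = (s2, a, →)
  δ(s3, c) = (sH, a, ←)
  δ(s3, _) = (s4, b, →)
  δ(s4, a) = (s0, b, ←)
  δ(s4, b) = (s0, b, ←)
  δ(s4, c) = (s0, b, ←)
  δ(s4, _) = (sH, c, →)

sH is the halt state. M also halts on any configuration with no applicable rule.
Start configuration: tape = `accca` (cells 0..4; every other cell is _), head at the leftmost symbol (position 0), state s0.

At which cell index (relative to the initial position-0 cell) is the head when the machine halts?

s0 | _[a]ccca____   read a → write a, move →, go to s1
s1 | _a[c]cca____   read c → write a, move ←, go to s4
s4 | _[a]acca____   read a → write b, move ←, go to s0
s0 | [_]bacca____   read _ → write _, move →, go to s1
s1 | _[b]acca____   read b → write a, move →, go to s1
s1 | _a[a]cca____   read a → write b, move ←, go to s0
s0 | _[a]bcca____   read a → write a, move →, go to s1
s1 | _a[b]cca____   read b → write a, move →, go to s1
s1 | _aa[c]ca____   read c → write a, move ←, go to s4
s4 | _a[a]aca____   read a → write b, move ←, go to s0
s0 | _[a]baca____   read a → write a, move →, go to s1
s1 | _a[b]aca____   read b → write a, move →, go to s1
s1 | _aa[a]ca____   read a → write b, move ←, go to s0
s0 | _a[a]bca____   read a → write a, move →, go to s1
s1 | _aa[b]ca____   read b → write a, move →, go to s1
s1 | _aaa[c]a____   read c → write a, move ←, go to s4
s4 | _aa[a]aa____   read a → write b, move ←, go to s0
s0 | _a[a]baa____   read a → write a, move →, go to s1
s1 | _aa[b]aa____   read b → write a, move →, go to s1
s1 | _aaa[a]a____   read a → write b, move ←, go to s0
s0 | _aa[a]ba____   read a → write a, move →, go to s1
s1 | _aaa[b]a____   read b → write a, move →, go to s1
s1 | _aaaa[a]____   read a → write b, move ←, go to s0
s0 | _aaa[a]b____   read a → write a, move →, go to s1
s1 | _aaaa[b]____   read b → write a, move →, go to s1
s1 | _aaaaa[_]___   read _ → write _, move →, go to s3
s3 | _aaaaa_[_]__   read _ → write b, move →, go to s4
s4 | _aaaaa_b[_]_   read _ → write c, move →, go to sH
sH | _aaaaa_bc[_]
At halt the head is at cell 8.

8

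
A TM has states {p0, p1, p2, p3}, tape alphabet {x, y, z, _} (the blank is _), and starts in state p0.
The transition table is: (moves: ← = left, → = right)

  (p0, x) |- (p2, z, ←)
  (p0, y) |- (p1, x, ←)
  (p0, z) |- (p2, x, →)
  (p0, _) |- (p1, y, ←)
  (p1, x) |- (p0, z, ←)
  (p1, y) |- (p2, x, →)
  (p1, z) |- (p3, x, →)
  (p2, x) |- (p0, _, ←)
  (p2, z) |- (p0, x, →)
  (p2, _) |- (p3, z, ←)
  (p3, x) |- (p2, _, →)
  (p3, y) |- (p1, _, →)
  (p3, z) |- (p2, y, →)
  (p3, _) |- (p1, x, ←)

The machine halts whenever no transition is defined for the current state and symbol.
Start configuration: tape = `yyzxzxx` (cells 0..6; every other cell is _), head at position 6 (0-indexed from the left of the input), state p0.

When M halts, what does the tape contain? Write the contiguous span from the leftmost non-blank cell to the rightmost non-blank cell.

yyzzxzyzy

state=p0 head=6 tape=yyzxzx[x]__   (p0,x)→(p2,z,←)
state=p2 head=5 tape=yyzxz[x]z__   (p2,x)→(p0,_,←)
state=p0 head=4 tape=yyzx[z]_z__   (p0,z)→(p2,x,→)
state=p2 head=5 tape=yyzxx[_]z__   (p2,_)→(p3,z,←)
state=p3 head=4 tape=yyzx[x]zz__   (p3,x)→(p2,_,→)
state=p2 head=5 tape=yyzx_[z]z__   (p2,z)→(p0,x,→)
state=p0 head=6 tape=yyzx_x[z]__   (p0,z)→(p2,x,→)
state=p2 head=7 tape=yyzx_xx[_]_   (p2,_)→(p3,z,←)
state=p3 head=6 tape=yyzx_x[x]z_   (p3,x)→(p2,_,→)
state=p2 head=7 tape=yyzx_x_[z]_   (p2,z)→(p0,x,→)
state=p0 head=8 tape=yyzx_x_x[_]   (p0,_)→(p1,y,←)
state=p1 head=7 tape=yyzx_x_[x]y   (p1,x)→(p0,z,←)
state=p0 head=6 tape=yyzx_x[_]zy   (p0,_)→(p1,y,←)
state=p1 head=5 tape=yyzx_[x]yzy   (p1,x)→(p0,z,←)
state=p0 head=4 tape=yyzx[_]zyzy   (p0,_)→(p1,y,←)
state=p1 head=3 tape=yyz[x]yzyzy   (p1,x)→(p0,z,←)
state=p0 head=2 tape=yy[z]zyzyzy   (p0,z)→(p2,x,→)
state=p2 head=3 tape=yyx[z]yzyzy   (p2,z)→(p0,x,→)
state=p0 head=4 tape=yyxx[y]zyzy   (p0,y)→(p1,x,←)
state=p1 head=3 tape=yyx[x]xzyzy   (p1,x)→(p0,z,←)
state=p0 head=2 tape=yy[x]zxzyzy   (p0,x)→(p2,z,←)
state=p2 head=1 tape=y[y]zzxzyzy
The non-blank tape span at halt is yyzzxzyzy.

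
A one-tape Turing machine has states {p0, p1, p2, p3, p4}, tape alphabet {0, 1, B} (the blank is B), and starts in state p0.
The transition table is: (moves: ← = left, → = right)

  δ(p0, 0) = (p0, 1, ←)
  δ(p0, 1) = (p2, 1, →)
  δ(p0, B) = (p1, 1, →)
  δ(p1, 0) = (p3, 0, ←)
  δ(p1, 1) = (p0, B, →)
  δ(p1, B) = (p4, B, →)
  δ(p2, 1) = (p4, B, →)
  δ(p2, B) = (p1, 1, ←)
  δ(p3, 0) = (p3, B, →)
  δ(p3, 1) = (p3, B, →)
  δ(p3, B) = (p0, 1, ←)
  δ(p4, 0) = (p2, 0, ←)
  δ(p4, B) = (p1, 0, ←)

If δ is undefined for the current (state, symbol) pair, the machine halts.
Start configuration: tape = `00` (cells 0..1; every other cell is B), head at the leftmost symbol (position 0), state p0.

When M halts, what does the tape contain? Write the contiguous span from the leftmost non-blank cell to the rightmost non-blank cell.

11BB10

state=p0 head=0 tape=B[0]0BBB   (p0,0)→(p0,1,←)
state=p0 head=-1 tape=[B]10BBB   (p0,B)→(p1,1,→)
state=p1 head=0 tape=1[1]0BBB   (p1,1)→(p0,B,→)
state=p0 head=1 tape=1B[0]BBB   (p0,0)→(p0,1,←)
state=p0 head=0 tape=1[B]1BBB   (p0,B)→(p1,1,→)
state=p1 head=1 tape=11[1]BBB   (p1,1)→(p0,B,→)
state=p0 head=2 tape=11B[B]BB   (p0,B)→(p1,1,→)
state=p1 head=3 tape=11B1[B]B   (p1,B)→(p4,B,→)
state=p4 head=4 tape=11B1B[B]   (p4,B)→(p1,0,←)
state=p1 head=3 tape=11B1[B]0   (p1,B)→(p4,B,→)
state=p4 head=4 tape=11B1B[0]   (p4,0)→(p2,0,←)
state=p2 head=3 tape=11B1[B]0   (p2,B)→(p1,1,←)
state=p1 head=2 tape=11B[1]10   (p1,1)→(p0,B,→)
state=p0 head=3 tape=11BB[1]0   (p0,1)→(p2,1,→)
state=p2 head=4 tape=11BB1[0]
The non-blank tape span at halt is 11BB10.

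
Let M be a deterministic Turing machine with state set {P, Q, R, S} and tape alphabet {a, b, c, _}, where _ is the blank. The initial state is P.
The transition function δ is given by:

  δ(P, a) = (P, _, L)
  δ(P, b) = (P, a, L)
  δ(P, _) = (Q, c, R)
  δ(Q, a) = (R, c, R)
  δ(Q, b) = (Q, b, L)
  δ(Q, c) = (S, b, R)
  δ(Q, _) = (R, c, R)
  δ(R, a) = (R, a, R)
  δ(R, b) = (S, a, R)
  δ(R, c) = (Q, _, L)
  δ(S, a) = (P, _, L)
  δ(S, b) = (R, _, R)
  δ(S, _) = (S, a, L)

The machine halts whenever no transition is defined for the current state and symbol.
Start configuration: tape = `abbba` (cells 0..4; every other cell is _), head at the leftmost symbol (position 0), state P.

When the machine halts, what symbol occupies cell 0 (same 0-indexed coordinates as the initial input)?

state=P head=0 tape=_[a]bbba   (P,a)→(P,_,L)
state=P head=-1 tape=[_]_bbba   (P,_)→(Q,c,R)
state=Q head=0 tape=c[_]bbba   (Q,_)→(R,c,R)
state=R head=1 tape=cc[b]bba   (R,b)→(S,a,R)
state=S head=2 tape=cca[b]ba   (S,b)→(R,_,R)
state=R head=3 tape=cca_[b]a   (R,b)→(S,a,R)
state=S head=4 tape=cca_a[a]   (S,a)→(P,_,L)
state=P head=3 tape=cca_[a]_   (P,a)→(P,_,L)
state=P head=2 tape=cca[_]__   (P,_)→(Q,c,R)
state=Q head=3 tape=ccac[_]_   (Q,_)→(R,c,R)
state=R head=4 tape=ccacc[_]
Cell 0 holds c when M halts.

c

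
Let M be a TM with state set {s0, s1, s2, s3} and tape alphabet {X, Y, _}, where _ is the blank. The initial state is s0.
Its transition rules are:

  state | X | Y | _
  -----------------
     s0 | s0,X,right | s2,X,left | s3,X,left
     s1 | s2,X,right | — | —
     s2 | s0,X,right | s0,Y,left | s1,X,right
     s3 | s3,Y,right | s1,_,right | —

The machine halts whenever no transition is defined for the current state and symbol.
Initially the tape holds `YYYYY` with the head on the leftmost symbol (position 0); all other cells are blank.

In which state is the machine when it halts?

state=s0 head=0 tape=_[Y]YYYY__   (s0,Y)→(s2,X,left)
state=s2 head=-1 tape=[_]XYYYY__   (s2,_)→(s1,X,right)
state=s1 head=0 tape=X[X]YYYY__   (s1,X)→(s2,X,right)
state=s2 head=1 tape=XX[Y]YYY__   (s2,Y)→(s0,Y,left)
state=s0 head=0 tape=X[X]YYYY__   (s0,X)→(s0,X,right)
state=s0 head=1 tape=XX[Y]YYY__   (s0,Y)→(s2,X,left)
state=s2 head=0 tape=X[X]XYYY__   (s2,X)→(s0,X,right)
state=s0 head=1 tape=XX[X]YYY__   (s0,X)→(s0,X,right)
state=s0 head=2 tape=XXX[Y]YY__   (s0,Y)→(s2,X,left)
state=s2 head=1 tape=XX[X]XYY__   (s2,X)→(s0,X,right)
state=s0 head=2 tape=XXX[X]YY__   (s0,X)→(s0,X,right)
state=s0 head=3 tape=XXXX[Y]Y__   (s0,Y)→(s2,X,left)
state=s2 head=2 tape=XXX[X]XY__   (s2,X)→(s0,X,right)
state=s0 head=3 tape=XXXX[X]Y__   (s0,X)→(s0,X,right)
state=s0 head=4 tape=XXXXX[Y]__   (s0,Y)→(s2,X,left)
state=s2 head=3 tape=XXXX[X]X__   (s2,X)→(s0,X,right)
state=s0 head=4 tape=XXXXX[X]__   (s0,X)→(s0,X,right)
state=s0 head=5 tape=XXXXXX[_]_   (s0,_)→(s3,X,left)
state=s3 head=4 tape=XXXXX[X]X_   (s3,X)→(s3,Y,right)
state=s3 head=5 tape=XXXXXY[X]_   (s3,X)→(s3,Y,right)
state=s3 head=6 tape=XXXXXYY[_]
No transition is defined for (s3, _); M halts in state s3.

s3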